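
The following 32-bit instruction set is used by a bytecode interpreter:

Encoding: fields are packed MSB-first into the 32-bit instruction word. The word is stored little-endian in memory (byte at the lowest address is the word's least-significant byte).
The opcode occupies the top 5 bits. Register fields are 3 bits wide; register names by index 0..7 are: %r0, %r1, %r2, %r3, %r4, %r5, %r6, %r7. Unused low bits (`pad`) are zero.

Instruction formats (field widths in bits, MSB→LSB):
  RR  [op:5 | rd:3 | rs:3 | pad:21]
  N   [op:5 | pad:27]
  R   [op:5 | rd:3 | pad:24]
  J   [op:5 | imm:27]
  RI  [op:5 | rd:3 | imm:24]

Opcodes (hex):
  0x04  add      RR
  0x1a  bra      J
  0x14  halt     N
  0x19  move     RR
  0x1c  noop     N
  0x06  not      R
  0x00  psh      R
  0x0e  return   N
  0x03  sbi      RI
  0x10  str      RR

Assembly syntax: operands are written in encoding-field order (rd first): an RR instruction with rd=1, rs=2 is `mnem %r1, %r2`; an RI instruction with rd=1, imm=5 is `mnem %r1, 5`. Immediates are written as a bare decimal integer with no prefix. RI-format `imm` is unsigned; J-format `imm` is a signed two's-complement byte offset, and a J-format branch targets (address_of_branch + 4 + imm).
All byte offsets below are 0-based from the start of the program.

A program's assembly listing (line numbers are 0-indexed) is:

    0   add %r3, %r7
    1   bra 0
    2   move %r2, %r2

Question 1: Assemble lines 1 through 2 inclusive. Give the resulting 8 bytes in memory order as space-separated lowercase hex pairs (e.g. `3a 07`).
00 00 00 d0 00 00 40 ca

L1: bra op=0x1a:5|imm=0:27 ⇒ 0xd0000000 ⇒ little 00 00 00 d0
L2: move op=0x19:5|rd=2:3|rs=2:3|pad=0:21 ⇒ 0xca400000 ⇒ little 00 00 40 ca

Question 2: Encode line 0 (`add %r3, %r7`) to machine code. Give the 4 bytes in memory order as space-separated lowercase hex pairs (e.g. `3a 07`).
0. add fields op=0x4:5|rd=3:3|rs=7:3|pad=0:21 → word 23e00000h → 00 00 e0 23

00 00 e0 23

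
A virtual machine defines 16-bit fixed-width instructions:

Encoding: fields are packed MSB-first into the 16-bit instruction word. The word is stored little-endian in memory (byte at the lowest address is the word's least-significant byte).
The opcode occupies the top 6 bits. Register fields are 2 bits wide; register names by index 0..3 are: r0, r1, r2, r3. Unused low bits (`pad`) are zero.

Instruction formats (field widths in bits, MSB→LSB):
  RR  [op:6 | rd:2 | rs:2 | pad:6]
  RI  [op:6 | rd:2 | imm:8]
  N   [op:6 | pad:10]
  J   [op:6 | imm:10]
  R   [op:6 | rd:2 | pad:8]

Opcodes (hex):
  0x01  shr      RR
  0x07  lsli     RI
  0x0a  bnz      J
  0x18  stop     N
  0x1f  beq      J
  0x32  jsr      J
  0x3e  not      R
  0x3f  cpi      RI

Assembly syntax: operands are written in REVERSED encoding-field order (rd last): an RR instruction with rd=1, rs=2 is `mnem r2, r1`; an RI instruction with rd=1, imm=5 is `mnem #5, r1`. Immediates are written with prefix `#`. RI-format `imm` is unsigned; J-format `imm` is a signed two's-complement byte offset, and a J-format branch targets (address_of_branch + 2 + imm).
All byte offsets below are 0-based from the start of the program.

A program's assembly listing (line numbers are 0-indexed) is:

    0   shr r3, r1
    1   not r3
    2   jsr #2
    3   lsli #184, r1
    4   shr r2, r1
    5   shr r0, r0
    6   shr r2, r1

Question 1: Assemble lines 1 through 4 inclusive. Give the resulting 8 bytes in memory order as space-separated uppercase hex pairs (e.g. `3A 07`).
00 FB 02 C8 B8 1D 80 05

1. not fields op=0x3e:6|rd=3:2|pad=0:8 → word fb00h → 00 fb
2. jsr fields op=0x32:6|imm=2:10 → word c802h → 02 c8
3. lsli fields op=0x7:6|rd=1:2|imm=184:8 → word 1db8h → b8 1d
4. shr fields op=0x1:6|rd=1:2|rs=2:2|pad=0:6 → word 0580h → 80 05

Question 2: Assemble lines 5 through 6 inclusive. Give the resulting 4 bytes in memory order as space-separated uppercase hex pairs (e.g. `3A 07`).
00 04 80 05

L5: shr op=0x1:6|rd=0:2|rs=0:2|pad=0:6 ⇒ 0x0400 ⇒ little 00 04
L6: shr op=0x1:6|rd=1:2|rs=2:2|pad=0:6 ⇒ 0x0580 ⇒ little 80 05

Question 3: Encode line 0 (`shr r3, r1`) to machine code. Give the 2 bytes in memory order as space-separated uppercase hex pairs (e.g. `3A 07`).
C0 05

line 0 (shr): pack op=0x1:6|rd=1:2|rs=3:2|pad=0:6 = 0x05c0; little→ c0 05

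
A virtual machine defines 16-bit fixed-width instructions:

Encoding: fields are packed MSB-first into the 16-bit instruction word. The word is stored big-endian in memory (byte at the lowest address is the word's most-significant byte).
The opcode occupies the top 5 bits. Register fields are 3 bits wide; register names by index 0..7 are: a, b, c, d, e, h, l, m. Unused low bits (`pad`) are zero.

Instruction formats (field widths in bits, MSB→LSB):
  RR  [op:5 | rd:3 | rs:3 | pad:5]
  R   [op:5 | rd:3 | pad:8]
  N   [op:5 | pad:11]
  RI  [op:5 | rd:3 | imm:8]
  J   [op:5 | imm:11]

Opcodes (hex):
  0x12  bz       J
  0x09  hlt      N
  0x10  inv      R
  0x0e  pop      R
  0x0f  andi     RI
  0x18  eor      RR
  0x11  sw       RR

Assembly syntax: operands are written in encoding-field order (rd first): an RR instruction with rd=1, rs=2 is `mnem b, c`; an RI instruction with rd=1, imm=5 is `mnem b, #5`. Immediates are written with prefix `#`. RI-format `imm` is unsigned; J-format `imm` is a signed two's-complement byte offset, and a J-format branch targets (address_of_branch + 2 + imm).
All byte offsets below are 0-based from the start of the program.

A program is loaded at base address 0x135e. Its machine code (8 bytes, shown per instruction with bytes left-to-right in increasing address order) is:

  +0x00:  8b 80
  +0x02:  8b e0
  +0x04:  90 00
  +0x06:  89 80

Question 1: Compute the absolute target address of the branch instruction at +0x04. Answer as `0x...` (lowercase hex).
0x1364

[04] 90 00 → 0x9000
  opcode bits[15:11]=0x12: bz/J
  imm@[10:0]=0x0 ⇒ #0
  target = base 0x135e + off 0x04 + 2 + imm 0 = 0x1364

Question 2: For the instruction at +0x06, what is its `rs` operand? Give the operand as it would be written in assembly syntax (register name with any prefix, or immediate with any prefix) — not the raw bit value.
e

@+06  big-endian(89 80) = 0x8980
  top 5b → 0x11 → sw [RR]
  rd: (w>>8)&0x7=0x1 → b
  rs: (w>>5)&0x7=0x4 → e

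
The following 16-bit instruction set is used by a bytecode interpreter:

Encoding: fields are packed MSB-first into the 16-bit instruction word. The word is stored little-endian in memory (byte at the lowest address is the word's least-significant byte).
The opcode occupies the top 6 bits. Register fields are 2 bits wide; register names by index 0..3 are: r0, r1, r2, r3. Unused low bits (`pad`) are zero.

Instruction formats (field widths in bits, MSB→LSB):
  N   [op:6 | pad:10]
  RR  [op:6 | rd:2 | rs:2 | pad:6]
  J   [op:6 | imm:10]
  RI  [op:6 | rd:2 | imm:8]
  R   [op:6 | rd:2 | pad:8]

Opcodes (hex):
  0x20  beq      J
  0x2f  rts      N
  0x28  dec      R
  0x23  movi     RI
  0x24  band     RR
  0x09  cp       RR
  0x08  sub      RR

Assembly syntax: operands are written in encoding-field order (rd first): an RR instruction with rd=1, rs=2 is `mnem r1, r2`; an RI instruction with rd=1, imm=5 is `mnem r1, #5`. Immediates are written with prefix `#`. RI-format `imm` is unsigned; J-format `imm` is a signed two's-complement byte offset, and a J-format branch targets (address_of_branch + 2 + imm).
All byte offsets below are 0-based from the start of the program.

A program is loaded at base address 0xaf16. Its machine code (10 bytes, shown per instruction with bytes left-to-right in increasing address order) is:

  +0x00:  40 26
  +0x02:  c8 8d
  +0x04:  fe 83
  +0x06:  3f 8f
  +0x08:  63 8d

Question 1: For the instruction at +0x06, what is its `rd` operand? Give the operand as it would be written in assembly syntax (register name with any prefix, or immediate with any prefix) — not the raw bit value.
+0x06: 3f 8f ⇒ word 0x8f3f (little)
  opcode bits[15:10]=0x23: movi/RI
  rd: (w>>8)&0x3=0x3 → r3
  imm: (w>>0)&0xff=0x3f → #63

r3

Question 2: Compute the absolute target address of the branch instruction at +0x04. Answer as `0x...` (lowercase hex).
+0x04: fe 83 ⇒ word 0x83fe (little)
  opcode bits[15:10]=0x20: beq/J
  imm@[9:0]=0x3fe (s10→-2) ⇒ #-2
  target = base 0xaf16 + off 0x04 + 2 + imm -2 = 0xaf1a

0xaf1a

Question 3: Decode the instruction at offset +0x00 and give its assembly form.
cp r2, r1

[00] 40 26 → 0x2640
  op=0x2640>>10=0x9 ⇒ cp (RR)
  rd: (w>>8)&0x3=0x2 → r2
  rs: (w>>6)&0x3=0x1 → r1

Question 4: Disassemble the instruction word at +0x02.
movi r1, #200

off 0x02: read c8 8d as little → 0x8dc8
  opcode bits[15:10]=0x23: movi/RI
  rd: (w>>8)&0x3=0x1 → r1
  imm: (w>>0)&0xff=0xc8 → #200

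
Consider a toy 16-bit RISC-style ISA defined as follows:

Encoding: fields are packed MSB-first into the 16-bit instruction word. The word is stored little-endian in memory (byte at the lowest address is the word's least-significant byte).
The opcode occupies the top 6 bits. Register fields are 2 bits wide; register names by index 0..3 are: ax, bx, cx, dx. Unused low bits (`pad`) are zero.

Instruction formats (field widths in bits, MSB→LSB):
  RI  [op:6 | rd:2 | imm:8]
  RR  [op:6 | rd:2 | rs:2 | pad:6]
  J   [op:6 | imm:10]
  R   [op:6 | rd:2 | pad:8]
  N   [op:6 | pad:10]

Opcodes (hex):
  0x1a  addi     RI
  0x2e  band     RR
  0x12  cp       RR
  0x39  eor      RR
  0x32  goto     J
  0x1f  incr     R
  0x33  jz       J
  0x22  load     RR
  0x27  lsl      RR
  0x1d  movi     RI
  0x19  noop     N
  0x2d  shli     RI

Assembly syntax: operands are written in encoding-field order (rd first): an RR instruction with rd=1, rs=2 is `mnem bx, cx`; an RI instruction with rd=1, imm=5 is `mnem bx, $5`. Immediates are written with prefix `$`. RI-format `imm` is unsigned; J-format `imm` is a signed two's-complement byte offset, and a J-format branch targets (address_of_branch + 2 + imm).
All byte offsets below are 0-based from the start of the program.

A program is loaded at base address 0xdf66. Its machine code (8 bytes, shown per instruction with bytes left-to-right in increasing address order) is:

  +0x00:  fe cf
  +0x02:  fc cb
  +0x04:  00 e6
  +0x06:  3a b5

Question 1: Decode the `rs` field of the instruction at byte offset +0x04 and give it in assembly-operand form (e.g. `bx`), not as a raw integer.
ax

off 0x04: read 00 e6 as little → 0xe600
  top 6b → 0x39 → eor [RR]
  [9:8] rd=2 = cx
  [7:6] rs=0 = ax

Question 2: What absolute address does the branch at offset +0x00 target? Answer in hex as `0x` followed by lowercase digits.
0xdf66

[00] fe cf → 0xcffe
  op=0xcffe>>10=0x33 ⇒ jz (J)
  imm: (w>>0)&0x3ff=0x3fe (s10→-2) → $-2
  target = base 0xdf66 + off 0x00 + 2 + imm -2 = 0xdf66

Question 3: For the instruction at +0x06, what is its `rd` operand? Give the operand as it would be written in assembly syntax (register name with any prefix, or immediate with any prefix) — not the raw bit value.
@+06  little-endian(3a b5) = 0xb53a
  op=0xb53a>>10=0x2d ⇒ shli (RI)
  [9:8] rd=1 = bx
  [7:0] imm=58 = $58

bx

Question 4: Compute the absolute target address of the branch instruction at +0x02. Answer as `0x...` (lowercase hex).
@+02  little-endian(fc cb) = 0xcbfc
  top 6b → 0x32 → goto [J]
  [9:0] imm=1020 (s10→-4) = $-4
  target = base 0xdf66 + off 0x02 + 2 + imm -4 = 0xdf66

0xdf66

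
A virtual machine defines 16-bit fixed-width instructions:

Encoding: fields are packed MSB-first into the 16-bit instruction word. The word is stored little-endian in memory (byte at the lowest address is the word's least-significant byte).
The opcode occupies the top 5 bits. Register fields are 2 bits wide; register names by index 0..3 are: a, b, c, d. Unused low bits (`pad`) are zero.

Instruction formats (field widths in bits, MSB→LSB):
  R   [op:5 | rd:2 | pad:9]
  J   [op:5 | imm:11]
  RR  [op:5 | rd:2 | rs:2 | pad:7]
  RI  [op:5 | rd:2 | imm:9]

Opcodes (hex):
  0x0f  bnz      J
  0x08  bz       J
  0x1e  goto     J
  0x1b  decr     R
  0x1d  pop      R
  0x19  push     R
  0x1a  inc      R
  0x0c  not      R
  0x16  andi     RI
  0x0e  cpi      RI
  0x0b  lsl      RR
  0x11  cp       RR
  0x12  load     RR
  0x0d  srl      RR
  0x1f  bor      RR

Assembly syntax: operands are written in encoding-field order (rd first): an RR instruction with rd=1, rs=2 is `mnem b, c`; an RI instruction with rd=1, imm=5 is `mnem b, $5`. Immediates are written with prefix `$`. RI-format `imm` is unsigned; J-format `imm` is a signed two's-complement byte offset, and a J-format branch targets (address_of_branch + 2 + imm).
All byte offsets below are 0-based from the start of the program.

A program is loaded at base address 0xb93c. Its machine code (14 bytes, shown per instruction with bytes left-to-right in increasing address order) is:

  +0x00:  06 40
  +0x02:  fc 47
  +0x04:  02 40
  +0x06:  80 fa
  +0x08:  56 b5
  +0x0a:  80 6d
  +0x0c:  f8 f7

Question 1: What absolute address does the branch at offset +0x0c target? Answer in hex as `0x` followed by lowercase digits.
off 0x0c: read f8 f7 as little → 0xf7f8
  op=0xf7f8>>11=0x1e ⇒ goto (J)
  imm@[10:0]=0x7f8 (s11→-8) ⇒ $-8
  target = base 0xb93c + off 0x0c + 2 + imm -8 = 0xb942

0xb942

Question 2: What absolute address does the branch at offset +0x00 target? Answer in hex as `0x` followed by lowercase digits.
0xb944

[00] 06 40 → 0x4006
  top 5b → 0x8 → bz [J]
  imm@[10:0]=0x6 ⇒ $6
  target = base 0xb93c + off 0x00 + 2 + imm 6 = 0xb944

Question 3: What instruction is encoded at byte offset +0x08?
[08] 56 b5 → 0xb556
  opcode bits[15:11]=0x16: andi/RI
  rd: (w>>9)&0x3=0x2 → c
  imm: (w>>0)&0x1ff=0x156 → $342

andi c, $342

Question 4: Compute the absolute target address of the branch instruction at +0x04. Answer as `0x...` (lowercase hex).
0xb944

+0x04: 02 40 ⇒ word 0x4002 (little)
  op=0x4002>>11=0x8 ⇒ bz (J)
  imm: (w>>0)&0x7ff=0x2 → $2
  target = base 0xb93c + off 0x04 + 2 + imm 2 = 0xb944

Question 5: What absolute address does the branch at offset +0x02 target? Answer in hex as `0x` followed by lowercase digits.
@+02  little-endian(fc 47) = 0x47fc
  top 5b → 0x8 → bz [J]
  imm@[10:0]=0x7fc (s11→-4) ⇒ $-4
  target = base 0xb93c + off 0x02 + 2 + imm -4 = 0xb93c

0xb93c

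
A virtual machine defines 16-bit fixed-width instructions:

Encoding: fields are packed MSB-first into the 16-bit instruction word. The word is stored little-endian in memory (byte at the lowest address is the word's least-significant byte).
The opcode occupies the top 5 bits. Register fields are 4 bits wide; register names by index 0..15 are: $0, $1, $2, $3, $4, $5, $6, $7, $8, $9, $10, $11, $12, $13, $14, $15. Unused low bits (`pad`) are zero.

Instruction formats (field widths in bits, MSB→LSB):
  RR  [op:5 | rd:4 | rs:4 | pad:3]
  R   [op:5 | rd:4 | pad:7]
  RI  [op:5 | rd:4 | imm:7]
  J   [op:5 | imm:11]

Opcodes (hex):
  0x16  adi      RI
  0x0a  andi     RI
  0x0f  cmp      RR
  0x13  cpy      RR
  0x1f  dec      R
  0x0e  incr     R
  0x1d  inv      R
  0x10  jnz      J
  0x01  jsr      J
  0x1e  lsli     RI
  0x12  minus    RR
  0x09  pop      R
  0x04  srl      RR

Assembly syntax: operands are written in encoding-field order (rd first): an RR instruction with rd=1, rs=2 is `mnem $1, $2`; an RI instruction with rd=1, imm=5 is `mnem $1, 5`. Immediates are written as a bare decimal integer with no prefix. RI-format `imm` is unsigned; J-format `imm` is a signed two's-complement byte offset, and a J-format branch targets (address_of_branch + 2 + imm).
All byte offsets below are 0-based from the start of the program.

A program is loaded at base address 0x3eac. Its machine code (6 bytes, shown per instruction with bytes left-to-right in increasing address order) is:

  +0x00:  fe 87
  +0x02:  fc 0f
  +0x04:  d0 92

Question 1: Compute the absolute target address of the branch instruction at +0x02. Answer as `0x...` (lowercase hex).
0x3eac

@+02  little-endian(fc 0f) = 0x0ffc
  top 5b → 0x1 → jsr [J]
  imm: (w>>0)&0x7ff=0x7fc (s11→-4) → -4
  target = base 0x3eac + off 0x02 + 2 + imm -4 = 0x3eac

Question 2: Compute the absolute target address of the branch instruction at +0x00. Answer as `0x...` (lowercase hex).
+0x00: fe 87 ⇒ word 0x87fe (little)
  top 5b → 0x10 → jnz [J]
  imm@[10:0]=0x7fe (s11→-2) ⇒ -2
  target = base 0x3eac + off 0x00 + 2 + imm -2 = 0x3eac

0x3eac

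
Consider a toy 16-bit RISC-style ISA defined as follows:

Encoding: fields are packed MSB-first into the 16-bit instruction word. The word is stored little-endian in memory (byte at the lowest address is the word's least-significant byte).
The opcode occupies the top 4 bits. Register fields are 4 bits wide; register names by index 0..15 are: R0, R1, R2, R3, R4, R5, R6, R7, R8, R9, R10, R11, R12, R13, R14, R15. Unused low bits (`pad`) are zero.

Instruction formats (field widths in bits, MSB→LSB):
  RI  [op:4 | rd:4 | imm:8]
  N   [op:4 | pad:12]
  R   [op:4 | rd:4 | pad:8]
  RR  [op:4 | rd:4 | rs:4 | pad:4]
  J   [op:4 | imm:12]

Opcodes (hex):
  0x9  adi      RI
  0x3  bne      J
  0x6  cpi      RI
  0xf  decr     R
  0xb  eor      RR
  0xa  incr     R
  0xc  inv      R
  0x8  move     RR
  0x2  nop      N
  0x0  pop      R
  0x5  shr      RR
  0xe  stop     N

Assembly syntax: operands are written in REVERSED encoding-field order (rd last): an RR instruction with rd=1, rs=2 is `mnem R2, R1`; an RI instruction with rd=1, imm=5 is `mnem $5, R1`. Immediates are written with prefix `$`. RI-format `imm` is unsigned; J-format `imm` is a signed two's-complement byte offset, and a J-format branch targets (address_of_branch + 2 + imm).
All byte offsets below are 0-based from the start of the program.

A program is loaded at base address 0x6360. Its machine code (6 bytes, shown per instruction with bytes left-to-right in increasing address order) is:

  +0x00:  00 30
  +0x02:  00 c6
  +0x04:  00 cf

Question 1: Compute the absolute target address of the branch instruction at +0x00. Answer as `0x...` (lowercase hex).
+0x00: 00 30 ⇒ word 0x3000 (little)
  opcode bits[15:12]=0x3: bne/J
  imm@[11:0]=0x0 ⇒ $0
  target = base 0x6360 + off 0x00 + 2 + imm 0 = 0x6362

0x6362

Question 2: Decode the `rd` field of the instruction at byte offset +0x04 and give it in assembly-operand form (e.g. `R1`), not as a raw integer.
R15

off 0x04: read 00 cf as little → 0xcf00
  op=0xcf00>>12=0xc ⇒ inv (R)
  [11:8] rd=15 = R15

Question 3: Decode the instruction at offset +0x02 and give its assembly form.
off 0x02: read 00 c6 as little → 0xc600
  top 4b → 0xc → inv [R]
  rd@[11:8]=0x6 ⇒ R6

inv R6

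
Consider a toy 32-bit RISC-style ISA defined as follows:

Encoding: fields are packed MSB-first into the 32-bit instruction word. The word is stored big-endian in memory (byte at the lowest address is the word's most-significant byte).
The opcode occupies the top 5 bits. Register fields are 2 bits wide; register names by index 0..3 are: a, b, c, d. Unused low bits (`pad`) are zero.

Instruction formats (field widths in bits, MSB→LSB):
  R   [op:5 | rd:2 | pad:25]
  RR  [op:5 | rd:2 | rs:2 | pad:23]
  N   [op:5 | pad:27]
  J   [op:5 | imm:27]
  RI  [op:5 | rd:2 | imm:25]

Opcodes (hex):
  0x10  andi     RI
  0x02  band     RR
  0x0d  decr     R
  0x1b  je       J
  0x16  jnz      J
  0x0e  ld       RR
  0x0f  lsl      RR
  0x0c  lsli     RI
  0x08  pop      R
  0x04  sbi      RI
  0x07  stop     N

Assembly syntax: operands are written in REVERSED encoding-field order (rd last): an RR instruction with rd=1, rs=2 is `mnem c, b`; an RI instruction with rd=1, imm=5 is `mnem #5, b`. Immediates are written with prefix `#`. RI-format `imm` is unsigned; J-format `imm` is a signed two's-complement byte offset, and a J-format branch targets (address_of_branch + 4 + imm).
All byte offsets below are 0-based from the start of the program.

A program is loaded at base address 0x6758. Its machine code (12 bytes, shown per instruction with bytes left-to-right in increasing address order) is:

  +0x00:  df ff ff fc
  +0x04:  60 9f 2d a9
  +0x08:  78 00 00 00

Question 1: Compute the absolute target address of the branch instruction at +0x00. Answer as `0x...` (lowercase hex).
[00] df ff ff fc → 0xdffffffc
  op=0xdffffffc>>27=0x1b ⇒ je (J)
  imm: (w>>0)&0x7ffffff=0x7fffffc (s27→-4) → #-4
  target = base 0x6758 + off 0x00 + 4 + imm -4 = 0x6758

0x6758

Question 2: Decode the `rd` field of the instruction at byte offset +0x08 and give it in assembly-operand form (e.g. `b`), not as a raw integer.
@+08  big-endian(78 00 00 00) = 0x78000000
  opcode bits[31:27]=0xf: lsl/RR
  rd@[26:25]=0x0 ⇒ a
  rs@[24:23]=0x0 ⇒ a

a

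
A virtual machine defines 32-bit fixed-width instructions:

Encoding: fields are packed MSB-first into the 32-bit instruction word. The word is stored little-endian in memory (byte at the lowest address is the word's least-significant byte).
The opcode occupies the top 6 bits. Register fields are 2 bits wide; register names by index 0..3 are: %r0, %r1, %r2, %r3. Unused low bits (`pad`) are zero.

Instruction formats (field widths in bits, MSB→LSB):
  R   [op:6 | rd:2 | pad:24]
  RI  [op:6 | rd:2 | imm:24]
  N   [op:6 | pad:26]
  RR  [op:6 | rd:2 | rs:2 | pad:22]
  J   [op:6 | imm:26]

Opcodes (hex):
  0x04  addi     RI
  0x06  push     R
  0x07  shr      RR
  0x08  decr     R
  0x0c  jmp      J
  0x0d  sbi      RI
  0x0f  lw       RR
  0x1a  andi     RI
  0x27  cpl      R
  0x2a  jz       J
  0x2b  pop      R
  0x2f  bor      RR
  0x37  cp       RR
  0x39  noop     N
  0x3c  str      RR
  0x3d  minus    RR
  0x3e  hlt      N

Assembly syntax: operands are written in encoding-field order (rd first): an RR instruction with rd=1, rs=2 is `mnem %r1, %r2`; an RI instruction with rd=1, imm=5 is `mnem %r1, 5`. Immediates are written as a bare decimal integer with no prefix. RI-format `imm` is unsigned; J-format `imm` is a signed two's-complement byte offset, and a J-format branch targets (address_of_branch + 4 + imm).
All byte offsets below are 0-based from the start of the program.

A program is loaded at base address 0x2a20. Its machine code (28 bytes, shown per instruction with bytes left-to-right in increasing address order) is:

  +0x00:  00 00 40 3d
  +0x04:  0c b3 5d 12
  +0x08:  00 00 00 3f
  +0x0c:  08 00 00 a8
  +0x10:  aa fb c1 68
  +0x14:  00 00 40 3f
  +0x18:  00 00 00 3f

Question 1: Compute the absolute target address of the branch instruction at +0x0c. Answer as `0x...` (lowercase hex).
+0x0c: 08 00 00 a8 ⇒ word 0xa8000008 (little)
  op=0xa8000008>>26=0x2a ⇒ jz (J)
  imm@[25:0]=0x8 ⇒ 8
  target = base 0x2a20 + off 0x0c + 4 + imm 8 = 0x2a38

0x2a38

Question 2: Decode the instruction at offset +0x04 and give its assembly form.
+0x04: 0c b3 5d 12 ⇒ word 0x125db30c (little)
  op=0x125db30c>>26=0x4 ⇒ addi (RI)
  rd: (w>>24)&0x3=0x2 → %r2
  imm: (w>>0)&0xffffff=0x5db30c → 6140684

addi %r2, 6140684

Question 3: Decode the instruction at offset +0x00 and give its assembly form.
off 0x00: read 00 00 40 3d as little → 0x3d400000
  opcode bits[31:26]=0xf: lw/RR
  rd: (w>>24)&0x3=0x1 → %r1
  rs: (w>>22)&0x3=0x1 → %r1

lw %r1, %r1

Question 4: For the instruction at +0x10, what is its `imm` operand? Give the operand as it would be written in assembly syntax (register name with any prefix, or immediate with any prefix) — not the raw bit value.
+0x10: aa fb c1 68 ⇒ word 0x68c1fbaa (little)
  op=0x68c1fbaa>>26=0x1a ⇒ andi (RI)
  rd@[25:24]=0x0 ⇒ %r0
  imm@[23:0]=0xc1fbaa ⇒ 12712874

12712874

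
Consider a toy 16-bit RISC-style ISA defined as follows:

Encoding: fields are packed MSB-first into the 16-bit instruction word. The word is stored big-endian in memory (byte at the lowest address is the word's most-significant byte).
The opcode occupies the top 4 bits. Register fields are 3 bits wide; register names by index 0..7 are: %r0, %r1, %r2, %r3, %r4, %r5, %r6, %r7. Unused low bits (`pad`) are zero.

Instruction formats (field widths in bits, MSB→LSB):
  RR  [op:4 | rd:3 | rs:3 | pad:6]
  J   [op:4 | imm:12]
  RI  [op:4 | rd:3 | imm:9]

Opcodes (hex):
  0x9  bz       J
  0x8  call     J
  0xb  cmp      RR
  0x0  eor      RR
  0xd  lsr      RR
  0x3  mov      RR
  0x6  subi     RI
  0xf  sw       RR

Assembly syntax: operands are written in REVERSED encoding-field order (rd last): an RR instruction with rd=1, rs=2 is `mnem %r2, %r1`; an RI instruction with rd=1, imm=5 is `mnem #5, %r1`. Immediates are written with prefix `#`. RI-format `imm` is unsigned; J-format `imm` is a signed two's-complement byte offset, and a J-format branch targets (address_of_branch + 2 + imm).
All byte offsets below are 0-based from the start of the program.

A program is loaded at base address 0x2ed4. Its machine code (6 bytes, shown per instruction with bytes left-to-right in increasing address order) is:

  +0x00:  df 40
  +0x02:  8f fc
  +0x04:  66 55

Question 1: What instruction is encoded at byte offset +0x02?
call #-4

@+02  big-endian(8f fc) = 0x8ffc
  op=0x8ffc>>12=0x8 ⇒ call (J)
  [11:0] imm=4092 (s12→-4) = #-4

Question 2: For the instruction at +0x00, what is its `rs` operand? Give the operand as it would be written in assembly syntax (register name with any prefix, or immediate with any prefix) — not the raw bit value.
off 0x00: read df 40 as big → 0xdf40
  top 4b → 0xd → lsr [RR]
  [11:9] rd=7 = %r7
  [8:6] rs=5 = %r5

%r5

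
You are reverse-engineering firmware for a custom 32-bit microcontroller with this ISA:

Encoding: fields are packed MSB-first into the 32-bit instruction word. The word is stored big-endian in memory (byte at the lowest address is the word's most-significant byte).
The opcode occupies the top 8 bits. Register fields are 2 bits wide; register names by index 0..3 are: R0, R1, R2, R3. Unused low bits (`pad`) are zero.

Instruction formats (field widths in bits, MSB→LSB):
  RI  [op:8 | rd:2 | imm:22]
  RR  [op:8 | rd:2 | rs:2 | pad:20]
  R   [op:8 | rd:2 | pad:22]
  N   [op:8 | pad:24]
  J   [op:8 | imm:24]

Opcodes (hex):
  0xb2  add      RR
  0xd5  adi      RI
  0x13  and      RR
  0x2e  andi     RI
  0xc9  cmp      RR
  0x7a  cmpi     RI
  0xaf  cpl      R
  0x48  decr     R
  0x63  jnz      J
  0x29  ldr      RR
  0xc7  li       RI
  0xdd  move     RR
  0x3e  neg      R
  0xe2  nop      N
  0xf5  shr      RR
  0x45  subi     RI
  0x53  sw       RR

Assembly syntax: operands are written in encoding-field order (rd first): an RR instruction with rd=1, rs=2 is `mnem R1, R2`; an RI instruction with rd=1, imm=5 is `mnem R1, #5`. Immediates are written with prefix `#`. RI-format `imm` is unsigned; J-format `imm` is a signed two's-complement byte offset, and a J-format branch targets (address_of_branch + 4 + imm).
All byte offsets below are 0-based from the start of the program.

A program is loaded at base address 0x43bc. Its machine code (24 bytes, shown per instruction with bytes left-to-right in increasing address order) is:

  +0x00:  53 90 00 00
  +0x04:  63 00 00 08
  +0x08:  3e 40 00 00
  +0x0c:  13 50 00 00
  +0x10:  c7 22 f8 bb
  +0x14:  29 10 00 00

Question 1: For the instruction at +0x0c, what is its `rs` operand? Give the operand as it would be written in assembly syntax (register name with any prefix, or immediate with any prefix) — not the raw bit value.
off 0x0c: read 13 50 00 00 as big → 0x13500000
  top 8b → 0x13 → and [RR]
  rd: (w>>22)&0x3=0x1 → R1
  rs: (w>>20)&0x3=0x1 → R1

R1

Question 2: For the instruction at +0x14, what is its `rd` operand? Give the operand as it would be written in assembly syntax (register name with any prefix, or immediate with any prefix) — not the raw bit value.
+0x14: 29 10 00 00 ⇒ word 0x29100000 (big)
  opcode bits[31:24]=0x29: ldr/RR
  [23:22] rd=0 = R0
  [21:20] rs=1 = R1

R0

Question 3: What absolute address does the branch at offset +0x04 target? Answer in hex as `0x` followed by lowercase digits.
0x43cc

off 0x04: read 63 00 00 08 as big → 0x63000008
  op=0x63000008>>24=0x63 ⇒ jnz (J)
  [23:0] imm=8 = #8
  target = base 0x43bc + off 0x04 + 4 + imm 8 = 0x43cc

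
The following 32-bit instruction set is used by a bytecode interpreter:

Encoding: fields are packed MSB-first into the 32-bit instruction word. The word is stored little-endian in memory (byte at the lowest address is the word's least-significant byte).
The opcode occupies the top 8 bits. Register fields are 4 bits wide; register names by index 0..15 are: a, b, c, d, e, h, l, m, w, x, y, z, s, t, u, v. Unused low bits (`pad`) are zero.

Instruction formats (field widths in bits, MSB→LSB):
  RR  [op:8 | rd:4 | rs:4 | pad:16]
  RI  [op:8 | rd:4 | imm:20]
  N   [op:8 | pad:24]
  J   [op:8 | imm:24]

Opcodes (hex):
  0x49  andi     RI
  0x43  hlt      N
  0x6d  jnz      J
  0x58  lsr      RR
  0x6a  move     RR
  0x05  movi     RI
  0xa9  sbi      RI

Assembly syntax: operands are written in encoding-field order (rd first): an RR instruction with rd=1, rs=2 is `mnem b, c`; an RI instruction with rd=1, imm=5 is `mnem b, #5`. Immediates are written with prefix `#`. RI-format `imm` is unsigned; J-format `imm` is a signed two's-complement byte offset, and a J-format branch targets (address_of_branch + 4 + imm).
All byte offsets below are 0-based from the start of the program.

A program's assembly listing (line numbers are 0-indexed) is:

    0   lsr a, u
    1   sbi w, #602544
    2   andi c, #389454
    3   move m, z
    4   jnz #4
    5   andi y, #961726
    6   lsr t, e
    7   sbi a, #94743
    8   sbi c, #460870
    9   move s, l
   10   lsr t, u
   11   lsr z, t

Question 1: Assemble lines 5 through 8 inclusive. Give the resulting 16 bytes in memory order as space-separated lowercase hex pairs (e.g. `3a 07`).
be ac ae 49 00 00 d4 58 17 72 01 a9 46 08 27 a9

line 5 (andi): pack op=0x49:8|rd=10:4|imm=961726:20 = 0x49aeacbe; little→ be ac ae 49
line 6 (lsr): pack op=0x58:8|rd=13:4|rs=4:4|pad=0:16 = 0x58d40000; little→ 00 00 d4 58
line 7 (sbi): pack op=0xa9:8|rd=0:4|imm=94743:20 = 0xa9017217; little→ 17 72 01 a9
line 8 (sbi): pack op=0xa9:8|rd=2:4|imm=460870:20 = 0xa9270846; little→ 46 08 27 a9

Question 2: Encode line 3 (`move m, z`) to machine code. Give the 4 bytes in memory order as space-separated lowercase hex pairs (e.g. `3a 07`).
00 00 7b 6a

line 3 (move): pack op=0x6a:8|rd=7:4|rs=11:4|pad=0:16 = 0x6a7b0000; little→ 00 00 7b 6a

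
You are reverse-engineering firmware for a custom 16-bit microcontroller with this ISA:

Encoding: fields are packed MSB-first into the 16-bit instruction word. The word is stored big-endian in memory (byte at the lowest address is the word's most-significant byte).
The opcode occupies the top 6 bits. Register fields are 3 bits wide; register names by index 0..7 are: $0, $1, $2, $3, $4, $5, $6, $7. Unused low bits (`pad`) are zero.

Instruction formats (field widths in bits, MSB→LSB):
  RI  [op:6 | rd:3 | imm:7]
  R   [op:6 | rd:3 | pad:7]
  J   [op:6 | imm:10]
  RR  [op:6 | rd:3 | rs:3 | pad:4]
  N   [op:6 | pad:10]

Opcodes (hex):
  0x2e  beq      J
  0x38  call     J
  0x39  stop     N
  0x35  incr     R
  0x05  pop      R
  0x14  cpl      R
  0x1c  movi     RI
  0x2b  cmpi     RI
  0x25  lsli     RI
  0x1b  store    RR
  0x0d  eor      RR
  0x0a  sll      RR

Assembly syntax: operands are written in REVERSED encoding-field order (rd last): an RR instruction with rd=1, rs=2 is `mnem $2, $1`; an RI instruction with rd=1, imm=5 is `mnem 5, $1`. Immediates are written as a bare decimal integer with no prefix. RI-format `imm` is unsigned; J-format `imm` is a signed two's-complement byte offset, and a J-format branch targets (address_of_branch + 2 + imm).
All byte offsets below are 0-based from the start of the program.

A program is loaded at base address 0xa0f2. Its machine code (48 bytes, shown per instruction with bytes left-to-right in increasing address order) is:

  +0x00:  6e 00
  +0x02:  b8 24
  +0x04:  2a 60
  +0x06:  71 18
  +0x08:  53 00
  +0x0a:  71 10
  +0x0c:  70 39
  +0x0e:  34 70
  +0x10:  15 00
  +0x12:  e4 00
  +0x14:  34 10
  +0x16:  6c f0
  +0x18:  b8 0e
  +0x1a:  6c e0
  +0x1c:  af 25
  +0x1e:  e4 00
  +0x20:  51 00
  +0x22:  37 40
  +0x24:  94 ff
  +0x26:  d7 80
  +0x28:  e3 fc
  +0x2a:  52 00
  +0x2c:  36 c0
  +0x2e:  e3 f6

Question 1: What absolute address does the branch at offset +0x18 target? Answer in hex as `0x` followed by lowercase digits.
off 0x18: read b8 0e as big → 0xb80e
  op=0xb80e>>10=0x2e ⇒ beq (J)
  imm@[9:0]=0xe ⇒ 14
  target = base 0xa0f2 + off 0x18 + 2 + imm 14 = 0xa11a

0xa11a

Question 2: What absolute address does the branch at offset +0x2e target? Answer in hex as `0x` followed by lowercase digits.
0xa118

@+2e  big-endian(e3 f6) = 0xe3f6
  top 6b → 0x38 → call [J]
  imm@[9:0]=0x3f6 (s10→-10) ⇒ -10
  target = base 0xa0f2 + off 0x2e + 2 + imm -10 = 0xa118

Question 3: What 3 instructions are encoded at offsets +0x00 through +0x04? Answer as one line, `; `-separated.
store $0, $4; beq 36; sll $6, $4

+0x00: 6e 00 ⇒ word 0x6e00 (big)
  opcode bits[15:10]=0x1b: store/RR
  [9:7] rd=4 = $4
  [6:4] rs=0 = $0
+0x02: b8 24 ⇒ word 0xb824 (big)
  opcode bits[15:10]=0x2e: beq/J
  [9:0] imm=36 = 36
+0x04: 2a 60 ⇒ word 0x2a60 (big)
  opcode bits[15:10]=0xa: sll/RR
  [9:7] rd=4 = $4
  [6:4] rs=6 = $6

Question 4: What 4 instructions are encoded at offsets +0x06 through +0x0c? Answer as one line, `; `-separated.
movi 24, $2; cpl $6; movi 16, $2; movi 57, $0

+0x06: 71 18 ⇒ word 0x7118 (big)
  opcode bits[15:10]=0x1c: movi/RI
  rd: (w>>7)&0x7=0x2 → $2
  imm: (w>>0)&0x7f=0x18 → 24
+0x08: 53 00 ⇒ word 0x5300 (big)
  opcode bits[15:10]=0x14: cpl/R
  rd: (w>>7)&0x7=0x6 → $6
+0x0a: 71 10 ⇒ word 0x7110 (big)
  opcode bits[15:10]=0x1c: movi/RI
  rd: (w>>7)&0x7=0x2 → $2
  imm: (w>>0)&0x7f=0x10 → 16
+0x0c: 70 39 ⇒ word 0x7039 (big)
  opcode bits[15:10]=0x1c: movi/RI
  rd: (w>>7)&0x7=0x0 → $0
  imm: (w>>0)&0x7f=0x39 → 57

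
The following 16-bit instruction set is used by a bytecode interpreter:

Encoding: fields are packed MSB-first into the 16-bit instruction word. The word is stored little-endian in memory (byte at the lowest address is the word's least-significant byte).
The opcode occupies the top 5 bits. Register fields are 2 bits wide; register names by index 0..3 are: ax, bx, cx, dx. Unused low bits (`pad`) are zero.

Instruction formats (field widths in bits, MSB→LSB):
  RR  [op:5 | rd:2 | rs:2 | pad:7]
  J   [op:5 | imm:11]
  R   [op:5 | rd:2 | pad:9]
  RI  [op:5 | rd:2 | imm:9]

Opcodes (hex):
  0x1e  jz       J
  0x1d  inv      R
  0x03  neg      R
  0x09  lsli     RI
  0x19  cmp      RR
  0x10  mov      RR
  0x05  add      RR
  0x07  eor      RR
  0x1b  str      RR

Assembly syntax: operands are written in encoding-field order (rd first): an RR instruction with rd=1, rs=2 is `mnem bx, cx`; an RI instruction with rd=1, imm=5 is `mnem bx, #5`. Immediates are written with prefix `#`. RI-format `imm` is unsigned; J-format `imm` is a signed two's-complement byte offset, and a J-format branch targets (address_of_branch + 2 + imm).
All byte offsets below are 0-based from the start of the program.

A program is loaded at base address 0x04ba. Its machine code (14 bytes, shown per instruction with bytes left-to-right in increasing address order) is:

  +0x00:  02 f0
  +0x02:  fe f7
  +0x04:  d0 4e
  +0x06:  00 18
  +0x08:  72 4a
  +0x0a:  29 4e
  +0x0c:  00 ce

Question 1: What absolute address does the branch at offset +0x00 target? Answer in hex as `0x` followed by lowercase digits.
@+00  little-endian(02 f0) = 0xf002
  top 5b → 0x1e → jz [J]
  imm: (w>>0)&0x7ff=0x2 → #2
  target = base 0x04ba + off 0x00 + 2 + imm 2 = 0x04be

0x04be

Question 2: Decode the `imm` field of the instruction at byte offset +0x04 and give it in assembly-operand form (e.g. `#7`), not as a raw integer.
#208

off 0x04: read d0 4e as little → 0x4ed0
  opcode bits[15:11]=0x9: lsli/RI
  rd: (w>>9)&0x3=0x3 → dx
  imm: (w>>0)&0x1ff=0xd0 → #208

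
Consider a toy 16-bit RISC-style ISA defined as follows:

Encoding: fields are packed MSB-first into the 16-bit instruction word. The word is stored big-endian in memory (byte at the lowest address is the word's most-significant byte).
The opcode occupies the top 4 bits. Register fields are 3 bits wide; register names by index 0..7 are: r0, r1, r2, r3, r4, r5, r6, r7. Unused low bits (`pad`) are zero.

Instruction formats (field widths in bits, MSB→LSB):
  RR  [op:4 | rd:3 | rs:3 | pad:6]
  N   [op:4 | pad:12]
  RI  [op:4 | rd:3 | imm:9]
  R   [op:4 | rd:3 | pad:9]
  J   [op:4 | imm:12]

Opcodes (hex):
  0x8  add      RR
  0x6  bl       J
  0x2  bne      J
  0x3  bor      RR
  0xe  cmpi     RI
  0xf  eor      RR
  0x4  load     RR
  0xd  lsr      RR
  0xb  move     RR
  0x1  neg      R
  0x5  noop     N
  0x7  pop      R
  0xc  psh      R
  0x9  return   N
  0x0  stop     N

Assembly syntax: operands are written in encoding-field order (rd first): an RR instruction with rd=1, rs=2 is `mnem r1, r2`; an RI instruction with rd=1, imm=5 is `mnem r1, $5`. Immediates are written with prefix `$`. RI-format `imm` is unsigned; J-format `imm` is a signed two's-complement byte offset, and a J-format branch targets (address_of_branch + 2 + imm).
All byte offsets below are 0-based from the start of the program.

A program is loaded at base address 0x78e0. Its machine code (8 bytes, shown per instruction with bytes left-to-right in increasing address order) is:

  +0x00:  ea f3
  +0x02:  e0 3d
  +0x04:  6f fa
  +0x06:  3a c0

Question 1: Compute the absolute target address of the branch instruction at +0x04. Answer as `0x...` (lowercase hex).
0x78e0

@+04  big-endian(6f fa) = 0x6ffa
  opcode bits[15:12]=0x6: bl/J
  imm: (w>>0)&0xfff=0xffa (s12→-6) → $-6
  target = base 0x78e0 + off 0x04 + 2 + imm -6 = 0x78e0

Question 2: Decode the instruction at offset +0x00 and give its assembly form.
@+00  big-endian(ea f3) = 0xeaf3
  op=0xeaf3>>12=0xe ⇒ cmpi (RI)
  [11:9] rd=5 = r5
  [8:0] imm=243 = $243

cmpi r5, $243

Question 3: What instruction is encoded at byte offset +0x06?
+0x06: 3a c0 ⇒ word 0x3ac0 (big)
  op=0x3ac0>>12=0x3 ⇒ bor (RR)
  rd@[11:9]=0x5 ⇒ r5
  rs@[8:6]=0x3 ⇒ r3

bor r5, r3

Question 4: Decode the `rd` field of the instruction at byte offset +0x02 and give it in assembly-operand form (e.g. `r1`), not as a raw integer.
[02] e0 3d → 0xe03d
  opcode bits[15:12]=0xe: cmpi/RI
  rd: (w>>9)&0x7=0x0 → r0
  imm: (w>>0)&0x1ff=0x3d → $61

r0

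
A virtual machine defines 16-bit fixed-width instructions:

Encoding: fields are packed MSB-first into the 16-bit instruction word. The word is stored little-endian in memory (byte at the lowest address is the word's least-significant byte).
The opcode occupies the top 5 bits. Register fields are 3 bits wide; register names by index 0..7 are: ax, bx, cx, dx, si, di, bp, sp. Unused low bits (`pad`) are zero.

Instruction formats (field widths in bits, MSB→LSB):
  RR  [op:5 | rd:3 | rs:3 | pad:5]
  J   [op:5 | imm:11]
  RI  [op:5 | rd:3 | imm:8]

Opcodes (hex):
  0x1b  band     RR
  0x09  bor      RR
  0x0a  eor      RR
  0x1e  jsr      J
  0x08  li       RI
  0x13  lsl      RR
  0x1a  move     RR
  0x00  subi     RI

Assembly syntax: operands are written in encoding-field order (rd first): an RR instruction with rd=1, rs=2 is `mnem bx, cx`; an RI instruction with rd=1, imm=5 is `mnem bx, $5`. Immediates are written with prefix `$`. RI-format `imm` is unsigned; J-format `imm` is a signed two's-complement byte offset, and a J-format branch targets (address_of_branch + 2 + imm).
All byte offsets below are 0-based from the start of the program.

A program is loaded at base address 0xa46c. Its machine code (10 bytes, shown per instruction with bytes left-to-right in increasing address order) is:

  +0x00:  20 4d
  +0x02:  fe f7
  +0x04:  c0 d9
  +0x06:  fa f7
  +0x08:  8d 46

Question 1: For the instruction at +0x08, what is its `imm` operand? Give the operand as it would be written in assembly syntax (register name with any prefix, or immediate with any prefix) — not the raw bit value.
$141

+0x08: 8d 46 ⇒ word 0x468d (little)
  op=0x468d>>11=0x8 ⇒ li (RI)
  [10:8] rd=6 = bp
  [7:0] imm=141 = $141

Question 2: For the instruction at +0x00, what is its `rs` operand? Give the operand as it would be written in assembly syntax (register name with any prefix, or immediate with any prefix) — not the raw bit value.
off 0x00: read 20 4d as little → 0x4d20
  opcode bits[15:11]=0x9: bor/RR
  rd@[10:8]=0x5 ⇒ di
  rs@[7:5]=0x1 ⇒ bx

bx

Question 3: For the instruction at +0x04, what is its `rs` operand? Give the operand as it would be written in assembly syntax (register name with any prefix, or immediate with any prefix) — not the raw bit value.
bp

@+04  little-endian(c0 d9) = 0xd9c0
  op=0xd9c0>>11=0x1b ⇒ band (RR)
  rd@[10:8]=0x1 ⇒ bx
  rs@[7:5]=0x6 ⇒ bp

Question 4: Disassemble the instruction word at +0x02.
@+02  little-endian(fe f7) = 0xf7fe
  opcode bits[15:11]=0x1e: jsr/J
  imm@[10:0]=0x7fe (s11→-2) ⇒ $-2

jsr $-2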